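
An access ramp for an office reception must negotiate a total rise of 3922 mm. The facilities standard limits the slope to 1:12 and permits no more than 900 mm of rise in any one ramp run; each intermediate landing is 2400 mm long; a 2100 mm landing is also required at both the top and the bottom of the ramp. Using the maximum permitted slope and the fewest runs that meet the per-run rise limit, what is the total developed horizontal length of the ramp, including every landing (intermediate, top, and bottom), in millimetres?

60864 mm

3922 / 900 = 4.358 → round up to 5 ramp runs. That means 4 intermediate landings.
Horizontal run for 3922 mm of rise at 1:12 is 3922 × 12 = 47064 mm.
4 intermediate landings contribute 4 × 2400 = 9600 mm.
Top and bottom landings: 2 × 2100 = 4200 mm.
Total = 47064 + 9600 + 4200 = 60864 mm.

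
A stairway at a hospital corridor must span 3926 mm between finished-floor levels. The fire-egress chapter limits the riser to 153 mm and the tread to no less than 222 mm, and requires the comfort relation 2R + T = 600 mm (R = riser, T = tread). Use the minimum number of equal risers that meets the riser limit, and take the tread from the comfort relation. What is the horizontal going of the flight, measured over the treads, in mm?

3926 / 153 = 25.66, so 26 risers are needed.
Each riser is 3926/26 = 151 mm (≤ 153 mm).
T = 600 − 2·151 = 298 mm, which satisfies the 222 mm minimum.
26 risers give 25 treads; going = 25 × 298 = 7450 mm.

7450 mm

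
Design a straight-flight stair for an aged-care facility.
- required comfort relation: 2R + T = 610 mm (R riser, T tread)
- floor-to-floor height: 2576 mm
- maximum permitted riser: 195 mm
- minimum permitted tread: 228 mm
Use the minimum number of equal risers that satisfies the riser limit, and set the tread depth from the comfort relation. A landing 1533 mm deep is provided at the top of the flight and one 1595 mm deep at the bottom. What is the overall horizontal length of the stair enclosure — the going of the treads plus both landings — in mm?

⌈2576/195⌉ = 14 risers.
Each riser is 2576/14 = 184 mm (≤ 195 mm).
From 2R + T = 610: T = 610 − 368 = 242 mm.
14 risers give 13 treads; going = 13 × 242 = 3146 mm.
Enclosure = 3146 + 1533 + 1595 = 6274 mm.

6274 mm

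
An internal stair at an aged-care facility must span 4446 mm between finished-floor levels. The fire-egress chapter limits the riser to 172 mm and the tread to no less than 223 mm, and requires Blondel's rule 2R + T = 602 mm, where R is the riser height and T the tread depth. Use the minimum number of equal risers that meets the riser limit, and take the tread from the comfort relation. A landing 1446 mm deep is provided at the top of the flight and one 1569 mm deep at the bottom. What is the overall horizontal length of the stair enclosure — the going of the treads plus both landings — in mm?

4446 / 172 = 25.849 → round up to 26 risers.
R = 4446 ÷ 26 = 171 mm.
T = 602 − 2·171 = 260 mm, which satisfies the 223 mm minimum.
26 risers give 25 treads; going = 25 × 260 = 6500 mm.
Enclosure = 6500 + 1446 + 1569 = 9515 mm.

9515 mm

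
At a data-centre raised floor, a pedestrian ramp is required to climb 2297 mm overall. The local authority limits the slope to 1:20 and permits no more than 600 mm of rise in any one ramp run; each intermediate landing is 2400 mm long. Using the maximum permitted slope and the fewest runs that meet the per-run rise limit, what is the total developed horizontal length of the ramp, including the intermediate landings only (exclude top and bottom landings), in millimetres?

At most 600 each: 2297/600 = 3.83, giving 4 ramp runs. That means 3 intermediate landings.
Ramp run (horizontal) at 1:20: 2297 × 20 = 45940 mm.
Intermediate landings: 3 × 2400 = 7200 mm.
Total developed length = 45940 + 7200 = 53140 mm.

53140 mm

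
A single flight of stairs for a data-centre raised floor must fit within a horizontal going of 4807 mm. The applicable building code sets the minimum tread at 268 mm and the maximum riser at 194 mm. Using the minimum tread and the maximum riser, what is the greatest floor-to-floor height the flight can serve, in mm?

3492 mm

4807 / 268 = 17.94, so 17 treads fit.
Risers = treads + 1 = 18.
Maximum height = 18 × 194 = 3492 mm.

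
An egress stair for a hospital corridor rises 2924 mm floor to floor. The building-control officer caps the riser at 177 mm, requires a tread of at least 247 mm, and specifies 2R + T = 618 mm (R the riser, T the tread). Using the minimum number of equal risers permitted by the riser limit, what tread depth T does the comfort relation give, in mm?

274 mm

At most 177 each: 2924/177 = 16.52, giving 17 risers.
Riser R = 2924 / 17 = 172 mm, within the 177 mm limit.
From 2R + T = 618: T = 618 − 344 = 274 mm.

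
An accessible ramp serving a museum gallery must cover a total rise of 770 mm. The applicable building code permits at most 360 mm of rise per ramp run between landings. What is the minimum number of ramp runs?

770 / 360 = 2.14, so 3 ramp runs are needed.

3 runs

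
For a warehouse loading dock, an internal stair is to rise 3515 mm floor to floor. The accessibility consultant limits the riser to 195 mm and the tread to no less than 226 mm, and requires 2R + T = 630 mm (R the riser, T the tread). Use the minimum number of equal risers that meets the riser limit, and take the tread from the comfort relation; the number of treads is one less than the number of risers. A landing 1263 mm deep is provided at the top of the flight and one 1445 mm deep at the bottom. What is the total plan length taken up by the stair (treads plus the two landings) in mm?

At most 195 each: 3515/195 = 18.03, giving 19 risers.
R = 3515 ÷ 19 = 185 mm.
Tread T = 630 − 2 × 185 = 260 mm (≥ 226 mm).
Going = (19 − 1) × 260 = 4680 mm.
Add landings: 4680 + 1263 + 1445 = 7388 mm.

7388 mm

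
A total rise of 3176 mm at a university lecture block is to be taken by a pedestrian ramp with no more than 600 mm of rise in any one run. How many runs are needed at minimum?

6 runs

3176 / 600 = 5.293 → round up to 6 ramp runs.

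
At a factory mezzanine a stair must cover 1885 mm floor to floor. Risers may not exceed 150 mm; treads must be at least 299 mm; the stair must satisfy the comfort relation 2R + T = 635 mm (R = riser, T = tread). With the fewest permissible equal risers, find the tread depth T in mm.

345 mm

⌈1885/150⌉ = 13 risers.
R = 1885 ÷ 13 = 145 mm.
From 2R + T = 635: T = 635 − 290 = 345 mm.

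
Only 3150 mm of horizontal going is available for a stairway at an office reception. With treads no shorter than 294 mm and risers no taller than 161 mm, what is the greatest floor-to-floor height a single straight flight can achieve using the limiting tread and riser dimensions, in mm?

3150 / 294 = 10.71, so 10 treads fit.
Risers = treads + 1 = 11.
Maximum height = 11 × 161 = 1771 mm.

1771 mm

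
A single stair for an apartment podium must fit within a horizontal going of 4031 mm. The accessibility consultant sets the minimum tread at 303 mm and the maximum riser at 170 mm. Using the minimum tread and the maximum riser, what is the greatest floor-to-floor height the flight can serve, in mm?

2380 mm

Treads that fit: ⌊4031 / 303⌋ = 13.
Risers = treads + 1 = 14.
Maximum height = 14 × 170 = 2380 mm.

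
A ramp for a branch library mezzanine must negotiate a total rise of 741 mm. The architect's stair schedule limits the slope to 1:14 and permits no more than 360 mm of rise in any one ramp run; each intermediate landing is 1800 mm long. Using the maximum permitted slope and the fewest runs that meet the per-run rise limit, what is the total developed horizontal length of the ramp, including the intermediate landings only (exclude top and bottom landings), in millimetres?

At most 360 each: 741/360 = 2.06, giving 3 ramp runs. That means 2 intermediate landings.
Horizontal run for 741 mm of rise at 1:14 is 741 × 14 = 10374 mm.
2 intermediate landings contribute 2 × 1800 = 3600 mm.
Developed length = 10374 + 3600 = 13974 mm.

13974 mm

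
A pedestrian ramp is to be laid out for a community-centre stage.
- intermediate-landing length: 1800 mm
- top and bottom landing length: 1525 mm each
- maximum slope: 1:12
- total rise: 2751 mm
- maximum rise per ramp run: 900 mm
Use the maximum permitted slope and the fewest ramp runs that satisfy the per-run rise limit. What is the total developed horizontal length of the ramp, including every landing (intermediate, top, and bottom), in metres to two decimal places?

At most 900 each: 2751/900 = 3.06, giving 4 ramp runs. That means 3 intermediate landings.
Ramp run (horizontal) at 1:12: 2751 × 12 = 33012 mm.
Intermediate landings: 3 × 1800 = 5400 mm.
Top and bottom landings: 2 × 1525 = 3050 mm.
Total = 33012 + 5400 + 3050 = 41462 mm.
= 41.46 m.

41.46 m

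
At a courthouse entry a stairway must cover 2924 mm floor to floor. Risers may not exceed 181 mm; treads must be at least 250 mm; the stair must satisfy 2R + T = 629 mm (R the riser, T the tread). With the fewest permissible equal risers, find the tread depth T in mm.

285 mm

⌈2924/181⌉ = 17 risers.
Each riser is 2924/17 = 172 mm (≤ 181 mm).
From 2R + T = 629: T = 629 − 344 = 285 mm.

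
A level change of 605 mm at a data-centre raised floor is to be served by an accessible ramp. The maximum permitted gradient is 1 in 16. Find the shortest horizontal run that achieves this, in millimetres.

Run = rise × 16 = 605 × 16 = 9680 mm.

9680 mm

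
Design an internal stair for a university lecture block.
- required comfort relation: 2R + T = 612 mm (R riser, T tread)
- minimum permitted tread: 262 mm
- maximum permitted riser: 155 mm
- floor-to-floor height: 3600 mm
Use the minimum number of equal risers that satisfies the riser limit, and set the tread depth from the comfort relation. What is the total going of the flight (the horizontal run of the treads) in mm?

⌈3600/155⌉ = 24 risers.
Each riser is 3600/24 = 150 mm (≤ 155 mm).
From 2R + T = 612: T = 612 − 300 = 312 mm.
Going = (24 − 1) × 312 = 7176 mm.

7176 mm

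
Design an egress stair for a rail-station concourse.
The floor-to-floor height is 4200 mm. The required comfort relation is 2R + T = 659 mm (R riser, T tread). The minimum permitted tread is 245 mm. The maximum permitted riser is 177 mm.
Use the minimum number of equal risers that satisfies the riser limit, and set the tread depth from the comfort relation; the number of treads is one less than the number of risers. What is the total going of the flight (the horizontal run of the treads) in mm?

7107 mm

At most 177 each: 4200/177 = 23.73, giving 24 risers.
Each riser is 4200/24 = 175 mm (≤ 177 mm).
T = 659 − 2·175 = 309 mm, which satisfies the 245 mm minimum.
Going = (24 − 1) × 309 = 7107 mm.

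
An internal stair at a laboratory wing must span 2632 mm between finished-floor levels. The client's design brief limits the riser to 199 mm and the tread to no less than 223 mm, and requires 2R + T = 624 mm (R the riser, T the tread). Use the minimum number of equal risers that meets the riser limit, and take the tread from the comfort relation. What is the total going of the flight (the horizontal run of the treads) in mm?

3224 mm

⌈2632/199⌉ = 14 risers.
Each riser is 2632/14 = 188 mm (≤ 199 mm).
From 2R + T = 624: T = 624 − 376 = 248 mm.
Going = (14 − 1) × 248 = 3224 mm.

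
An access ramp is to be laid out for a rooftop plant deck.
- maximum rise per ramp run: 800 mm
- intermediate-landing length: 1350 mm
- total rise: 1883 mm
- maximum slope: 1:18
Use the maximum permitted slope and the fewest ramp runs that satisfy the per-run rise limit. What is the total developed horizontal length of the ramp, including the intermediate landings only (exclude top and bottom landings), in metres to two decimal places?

⌈1883/800⌉ = 3 ramp runs. That means 2 intermediate landings.
Horizontal run for 1883 mm of rise at 1:18 is 1883 × 18 = 33894 mm.
2 intermediate landings contribute 2 × 1350 = 2700 mm.
Total developed length = 33894 + 2700 = 36594 mm.
= 36.59 m.

36.59 m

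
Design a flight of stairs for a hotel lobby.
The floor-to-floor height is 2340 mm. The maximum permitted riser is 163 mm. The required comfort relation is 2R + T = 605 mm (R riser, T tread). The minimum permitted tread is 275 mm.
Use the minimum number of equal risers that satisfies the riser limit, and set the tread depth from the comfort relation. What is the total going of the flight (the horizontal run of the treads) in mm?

2340 / 163 = 14.356 → round up to 15 risers.
Each riser is 2340/15 = 156 mm (≤ 163 mm).
Tread T = 605 − 2 × 156 = 293 mm (≥ 275 mm).
Treads = 15 − 1 = 14; going = 14 × 293 = 4102 mm.

4102 mm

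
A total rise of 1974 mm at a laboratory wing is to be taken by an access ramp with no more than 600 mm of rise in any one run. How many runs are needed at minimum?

⌈1974/600⌉ = 4 ramp runs.

4 runs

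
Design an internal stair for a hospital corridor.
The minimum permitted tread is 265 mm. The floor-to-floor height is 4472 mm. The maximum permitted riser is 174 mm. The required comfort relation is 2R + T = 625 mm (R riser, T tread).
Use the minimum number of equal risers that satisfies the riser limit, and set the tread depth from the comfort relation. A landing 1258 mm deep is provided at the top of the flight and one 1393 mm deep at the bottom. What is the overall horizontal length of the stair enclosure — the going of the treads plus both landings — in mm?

At most 174 each: 4472/174 = 25.70, giving 26 risers.
R = 4472 ÷ 26 = 172 mm.
From 2R + T = 625: T = 625 − 344 = 281 mm.
26 risers give 25 treads; going = 25 × 281 = 7025 mm.
Add landings: 7025 + 1258 + 1393 = 9676 mm.

9676 mm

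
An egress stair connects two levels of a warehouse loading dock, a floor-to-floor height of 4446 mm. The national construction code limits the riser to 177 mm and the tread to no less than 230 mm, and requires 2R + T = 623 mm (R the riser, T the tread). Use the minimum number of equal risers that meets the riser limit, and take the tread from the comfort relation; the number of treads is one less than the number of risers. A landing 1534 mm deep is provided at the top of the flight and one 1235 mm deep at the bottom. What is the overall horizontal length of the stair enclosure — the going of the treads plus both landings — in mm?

9794 mm

4446 / 177 = 25.119 → round up to 26 risers.
Each riser is 4446/26 = 171 mm (≤ 177 mm).
Tread T = 623 − 2 × 171 = 281 mm (≥ 230 mm).
26 risers give 25 treads; going = 25 × 281 = 7025 mm.
Add landings: 7025 + 1534 + 1235 = 9794 mm.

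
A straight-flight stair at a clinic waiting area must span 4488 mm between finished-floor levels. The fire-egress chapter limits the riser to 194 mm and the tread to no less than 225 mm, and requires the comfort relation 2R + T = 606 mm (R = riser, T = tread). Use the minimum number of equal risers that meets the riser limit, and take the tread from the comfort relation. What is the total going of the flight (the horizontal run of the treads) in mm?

At most 194 each: 4488/194 = 23.13, giving 24 risers.
R = 4488 ÷ 24 = 187 mm.
From 2R + T = 606: T = 606 − 374 = 232 mm.
24 risers give 23 treads; going = 23 × 232 = 5336 mm.

5336 mm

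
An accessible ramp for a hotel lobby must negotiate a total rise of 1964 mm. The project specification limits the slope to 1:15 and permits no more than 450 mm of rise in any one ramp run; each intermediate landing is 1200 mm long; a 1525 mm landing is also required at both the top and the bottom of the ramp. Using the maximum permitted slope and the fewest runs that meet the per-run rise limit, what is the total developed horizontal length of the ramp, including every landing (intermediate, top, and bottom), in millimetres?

1964 / 450 = 4.36, so 5 ramp runs are needed. That means 4 intermediate landings.
Ramp run (horizontal) at 1:15: 1964 × 15 = 29460 mm.
Intermediate landings: 4 × 1200 = 4800 mm.
Top and bottom landings: 2 × 1525 = 3050 mm.
Total = 29460 + 4800 + 3050 = 37310 mm.

37310 mm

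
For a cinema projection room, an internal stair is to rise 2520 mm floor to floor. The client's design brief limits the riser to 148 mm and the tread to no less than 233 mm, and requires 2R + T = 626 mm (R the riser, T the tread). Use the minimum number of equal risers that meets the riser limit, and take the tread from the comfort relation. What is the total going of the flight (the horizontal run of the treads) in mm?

5882 mm

⌈2520/148⌉ = 18 risers.
Riser R = 2520 / 18 = 140 mm, within the 148 mm limit.
Tread T = 626 − 2 × 140 = 346 mm (≥ 233 mm).
18 risers give 17 treads; going = 17 × 346 = 5882 mm.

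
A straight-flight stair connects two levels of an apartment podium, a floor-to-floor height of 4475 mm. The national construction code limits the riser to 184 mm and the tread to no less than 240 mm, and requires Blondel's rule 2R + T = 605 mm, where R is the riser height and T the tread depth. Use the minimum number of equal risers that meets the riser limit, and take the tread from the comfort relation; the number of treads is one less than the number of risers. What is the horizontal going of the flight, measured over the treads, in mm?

⌈4475/184⌉ = 25 risers.
R = 4475 ÷ 25 = 179 mm.
T = 605 − 2·179 = 247 mm, which satisfies the 240 mm minimum.
Treads = 25 − 1 = 24; going = 24 × 247 = 5928 mm.

5928 mm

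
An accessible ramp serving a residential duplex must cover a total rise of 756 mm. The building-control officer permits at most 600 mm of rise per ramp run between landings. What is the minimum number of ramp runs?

2 runs

756 / 600 = 1.260 → round up to 2 ramp runs.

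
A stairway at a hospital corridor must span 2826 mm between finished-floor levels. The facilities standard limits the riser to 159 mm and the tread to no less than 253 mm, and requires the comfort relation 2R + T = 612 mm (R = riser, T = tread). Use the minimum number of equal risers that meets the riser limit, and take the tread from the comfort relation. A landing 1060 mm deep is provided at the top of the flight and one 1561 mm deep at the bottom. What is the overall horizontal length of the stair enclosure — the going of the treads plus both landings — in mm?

2826 / 159 = 17.77, so 18 risers are needed.
R = 2826 ÷ 18 = 157 mm.
T = 612 − 2·157 = 298 mm, which satisfies the 253 mm minimum.
18 risers give 17 treads; going = 17 × 298 = 5066 mm.
Add landings: 5066 + 1060 + 1561 = 7687 mm.

7687 mm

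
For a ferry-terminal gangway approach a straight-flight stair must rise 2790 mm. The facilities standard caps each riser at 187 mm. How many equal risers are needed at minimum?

2790 / 187 = 14.920 → round up to 15 risers.

15 risers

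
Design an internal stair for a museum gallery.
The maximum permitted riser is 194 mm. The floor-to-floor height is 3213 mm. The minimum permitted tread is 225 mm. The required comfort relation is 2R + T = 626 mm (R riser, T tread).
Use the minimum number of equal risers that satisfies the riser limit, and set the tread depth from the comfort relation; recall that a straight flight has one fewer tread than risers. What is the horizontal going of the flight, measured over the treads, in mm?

3213 / 194 = 16.562 → round up to 17 risers.
Each riser is 3213/17 = 189 mm (≤ 194 mm).
From 2R + T = 626: T = 626 − 378 = 248 mm.
17 risers give 16 treads; going = 16 × 248 = 3968 mm.

3968 mm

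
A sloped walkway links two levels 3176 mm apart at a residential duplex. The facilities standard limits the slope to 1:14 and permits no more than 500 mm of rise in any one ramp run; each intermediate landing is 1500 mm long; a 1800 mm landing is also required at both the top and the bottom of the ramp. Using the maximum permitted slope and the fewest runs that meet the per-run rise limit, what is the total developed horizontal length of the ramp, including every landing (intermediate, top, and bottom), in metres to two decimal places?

57.06 m

3176 / 500 = 6.35, so 7 ramp runs are needed. That means 6 intermediate landings.
Horizontal run for 3176 mm of rise at 1:14 is 3176 × 14 = 44464 mm.
Intermediate landings: 6 × 1500 = 9000 mm.
Top and bottom landings: 2 × 1800 = 3600 mm.
Total = 44464 + 9000 + 3600 = 57064 mm.
= 57.06 m.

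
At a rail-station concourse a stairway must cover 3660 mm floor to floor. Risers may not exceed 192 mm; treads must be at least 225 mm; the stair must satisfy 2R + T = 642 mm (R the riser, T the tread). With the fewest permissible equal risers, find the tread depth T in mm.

3660 / 192 = 19.062 → round up to 20 risers.
R = 3660 ÷ 20 = 183 mm.
Tread T = 642 − 2 × 183 = 276 mm (≥ 225 mm).

276 mm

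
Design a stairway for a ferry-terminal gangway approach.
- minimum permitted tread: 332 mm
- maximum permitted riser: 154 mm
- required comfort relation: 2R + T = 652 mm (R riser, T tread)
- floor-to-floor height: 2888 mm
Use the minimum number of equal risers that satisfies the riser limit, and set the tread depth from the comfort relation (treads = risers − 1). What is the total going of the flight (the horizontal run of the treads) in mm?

6264 mm

2888 / 154 = 18.753 → round up to 19 risers.
Each riser is 2888/19 = 152 mm (≤ 154 mm).
From 2R + T = 652: T = 652 − 304 = 348 mm.
Treads = 19 − 1 = 18; going = 18 × 348 = 6264 mm.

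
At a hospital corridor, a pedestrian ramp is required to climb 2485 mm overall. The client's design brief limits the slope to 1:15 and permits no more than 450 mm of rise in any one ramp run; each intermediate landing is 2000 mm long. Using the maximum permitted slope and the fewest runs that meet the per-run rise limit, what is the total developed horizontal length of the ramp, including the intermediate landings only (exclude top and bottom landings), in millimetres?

47275 mm

2485 / 450 = 5.52, so 6 ramp runs are needed. That means 5 intermediate landings.
Ramp run (horizontal) at 1:15: 2485 × 15 = 37275 mm.
Intermediate landings: 5 × 2000 = 10000 mm.
Total developed length = 37275 + 10000 = 47275 mm.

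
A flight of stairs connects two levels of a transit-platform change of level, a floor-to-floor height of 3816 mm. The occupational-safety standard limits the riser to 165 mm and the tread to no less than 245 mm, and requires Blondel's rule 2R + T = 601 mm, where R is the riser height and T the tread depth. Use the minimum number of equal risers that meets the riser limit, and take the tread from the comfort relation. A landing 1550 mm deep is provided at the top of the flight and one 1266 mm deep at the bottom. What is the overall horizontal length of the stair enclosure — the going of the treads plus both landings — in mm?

9325 mm

3816 / 165 = 23.127 → round up to 24 risers.
Each riser is 3816/24 = 159 mm (≤ 165 mm).
Tread T = 601 − 2 × 159 = 283 mm (≥ 245 mm).
Going = (24 − 1) × 283 = 6509 mm.
Add landings: 6509 + 1550 + 1266 = 9325 mm.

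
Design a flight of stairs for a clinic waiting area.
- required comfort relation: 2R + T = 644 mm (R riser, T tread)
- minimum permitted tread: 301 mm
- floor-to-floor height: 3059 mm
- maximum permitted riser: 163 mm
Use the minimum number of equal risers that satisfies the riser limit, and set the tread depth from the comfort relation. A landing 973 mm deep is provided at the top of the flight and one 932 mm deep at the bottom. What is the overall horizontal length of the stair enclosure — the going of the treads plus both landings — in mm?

3059 / 163 = 18.77, so 19 risers are needed.
Riser R = 3059 / 19 = 161 mm, within the 163 mm limit.
Tread T = 644 − 2 × 161 = 322 mm (≥ 301 mm).
Treads = 19 − 1 = 18; going = 18 × 322 = 5796 mm.
Enclosure = 5796 + 973 + 932 = 7701 mm.

7701 mm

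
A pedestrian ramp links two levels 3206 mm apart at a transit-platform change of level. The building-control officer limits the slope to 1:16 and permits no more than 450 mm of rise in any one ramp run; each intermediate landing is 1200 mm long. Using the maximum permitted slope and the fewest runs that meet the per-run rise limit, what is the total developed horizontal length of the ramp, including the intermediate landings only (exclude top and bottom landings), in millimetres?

59696 mm

3206 / 450 = 7.124 → round up to 8 ramp runs. That means 7 intermediate landings.
Horizontal run for 3206 mm of rise at 1:16 is 3206 × 16 = 51296 mm.
Intermediate landings: 7 × 1200 = 8400 mm.
Developed length = 51296 + 8400 = 59696 mm.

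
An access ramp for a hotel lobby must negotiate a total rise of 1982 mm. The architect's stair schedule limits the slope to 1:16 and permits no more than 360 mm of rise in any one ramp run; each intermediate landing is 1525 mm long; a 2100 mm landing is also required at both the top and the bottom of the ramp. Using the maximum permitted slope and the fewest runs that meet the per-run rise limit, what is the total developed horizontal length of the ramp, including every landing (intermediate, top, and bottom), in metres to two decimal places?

43.54 m

At most 360 each: 1982/360 = 5.51, giving 6 ramp runs. That means 5 intermediate landings.
Ramp run (horizontal) at 1:16: 1982 × 16 = 31712 mm.
Intermediate landings: 5 × 1525 = 7625 mm.
Top and bottom landings: 2 × 2100 = 4200 mm.
Total = 31712 + 7625 + 4200 = 43537 mm.
= 43.54 m.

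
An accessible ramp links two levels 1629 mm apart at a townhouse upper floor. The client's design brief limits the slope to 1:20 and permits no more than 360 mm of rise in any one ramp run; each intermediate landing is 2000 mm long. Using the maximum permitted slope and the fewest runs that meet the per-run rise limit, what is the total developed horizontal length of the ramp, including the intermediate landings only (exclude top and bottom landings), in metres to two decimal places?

1629 / 360 = 4.525 → round up to 5 ramp runs. That means 4 intermediate landings.
Ramp run (horizontal) at 1:20: 1629 × 20 = 32580 mm.
Intermediate landings: 4 × 2000 = 8000 mm.
Total developed length = 32580 + 8000 = 40580 mm.
= 40.58 m.

40.58 m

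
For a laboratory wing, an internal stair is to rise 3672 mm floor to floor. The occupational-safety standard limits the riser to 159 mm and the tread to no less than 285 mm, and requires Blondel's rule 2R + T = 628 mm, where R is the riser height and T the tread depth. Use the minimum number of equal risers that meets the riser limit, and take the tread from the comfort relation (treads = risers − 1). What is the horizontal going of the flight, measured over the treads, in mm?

7406 mm

3672 / 159 = 23.09, so 24 risers are needed.
Each riser is 3672/24 = 153 mm (≤ 159 mm).
From 2R + T = 628: T = 628 − 306 = 322 mm.
24 risers give 23 treads; going = 23 × 322 = 7406 mm.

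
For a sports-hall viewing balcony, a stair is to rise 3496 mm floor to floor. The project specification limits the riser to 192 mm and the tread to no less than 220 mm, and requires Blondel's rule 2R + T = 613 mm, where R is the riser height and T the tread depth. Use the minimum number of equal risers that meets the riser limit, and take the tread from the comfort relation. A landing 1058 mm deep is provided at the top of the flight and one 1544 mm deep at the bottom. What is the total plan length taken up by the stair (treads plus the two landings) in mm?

7012 mm

⌈3496/192⌉ = 19 risers.
Each riser is 3496/19 = 184 mm (≤ 192 mm).
T = 613 − 2·184 = 245 mm, which satisfies the 220 mm minimum.
19 risers give 18 treads; going = 18 × 245 = 4410 mm.
Enclosure = 4410 + 1058 + 1544 = 7012 mm.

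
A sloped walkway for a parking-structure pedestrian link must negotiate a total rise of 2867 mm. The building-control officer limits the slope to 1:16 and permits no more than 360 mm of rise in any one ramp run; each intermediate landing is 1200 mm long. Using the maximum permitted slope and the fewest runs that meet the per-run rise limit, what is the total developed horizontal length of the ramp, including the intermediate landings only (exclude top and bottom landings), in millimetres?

54272 mm

2867 / 360 = 7.96, so 8 ramp runs are needed. That means 7 intermediate landings.
Horizontal run for 2867 mm of rise at 1:16 is 2867 × 16 = 45872 mm.
7 intermediate landings contribute 7 × 1200 = 8400 mm.
Developed length = 45872 + 8400 = 54272 mm.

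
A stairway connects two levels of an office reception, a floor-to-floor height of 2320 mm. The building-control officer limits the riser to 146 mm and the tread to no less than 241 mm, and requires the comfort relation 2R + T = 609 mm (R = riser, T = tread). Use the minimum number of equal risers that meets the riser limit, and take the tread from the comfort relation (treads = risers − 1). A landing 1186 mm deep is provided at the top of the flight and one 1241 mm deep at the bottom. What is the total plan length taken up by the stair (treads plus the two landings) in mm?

2320 / 146 = 15.890 → round up to 16 risers.
R = 2320 ÷ 16 = 145 mm.
T = 609 − 2·145 = 319 mm, which satisfies the 241 mm minimum.
Treads = 16 − 1 = 15; going = 15 × 319 = 4785 mm.
Enclosure = 4785 + 1186 + 1241 = 7212 mm.

7212 mm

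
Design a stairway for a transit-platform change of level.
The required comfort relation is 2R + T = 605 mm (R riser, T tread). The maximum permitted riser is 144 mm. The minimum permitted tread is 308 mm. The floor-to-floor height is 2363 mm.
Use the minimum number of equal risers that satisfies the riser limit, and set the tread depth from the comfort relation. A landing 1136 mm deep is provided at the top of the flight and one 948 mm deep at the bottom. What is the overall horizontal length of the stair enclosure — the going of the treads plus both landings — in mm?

7316 mm

At most 144 each: 2363/144 = 16.41, giving 17 risers.
Riser R = 2363 / 17 = 139 mm, within the 144 mm limit.
T = 605 − 2·139 = 327 mm, which satisfies the 308 mm minimum.
17 risers give 16 treads; going = 16 × 327 = 5232 mm.
Add landings: 5232 + 1136 + 948 = 7316 mm.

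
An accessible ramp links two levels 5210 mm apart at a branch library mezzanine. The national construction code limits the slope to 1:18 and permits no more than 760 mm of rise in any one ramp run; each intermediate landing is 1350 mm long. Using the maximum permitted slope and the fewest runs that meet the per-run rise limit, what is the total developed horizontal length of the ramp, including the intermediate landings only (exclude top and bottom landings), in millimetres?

101880 mm

⌈5210/760⌉ = 7 ramp runs. That means 6 intermediate landings.
Ramp run (horizontal) at 1:18: 5210 × 18 = 93780 mm.
Intermediate landings: 6 × 1350 = 8100 mm.
Total developed length = 93780 + 8100 = 101880 mm.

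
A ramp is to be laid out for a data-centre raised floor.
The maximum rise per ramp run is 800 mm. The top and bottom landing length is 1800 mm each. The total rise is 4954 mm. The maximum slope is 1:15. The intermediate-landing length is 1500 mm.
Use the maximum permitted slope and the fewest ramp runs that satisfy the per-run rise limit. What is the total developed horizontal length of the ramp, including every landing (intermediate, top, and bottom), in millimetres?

86910 mm

⌈4954/800⌉ = 7 ramp runs. That means 6 intermediate landings.
Ramp run (horizontal) at 1:15: 4954 × 15 = 74310 mm.
Intermediate landings: 6 × 1500 = 9000 mm.
Top and bottom landings: 2 × 1800 = 3600 mm.
Total = 74310 + 9000 + 3600 = 86910 mm.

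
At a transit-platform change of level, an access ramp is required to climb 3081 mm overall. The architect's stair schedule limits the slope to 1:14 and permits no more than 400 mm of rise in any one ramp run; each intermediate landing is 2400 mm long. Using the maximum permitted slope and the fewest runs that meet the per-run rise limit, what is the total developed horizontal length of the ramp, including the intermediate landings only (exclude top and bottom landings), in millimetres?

3081 / 400 = 7.702 → round up to 8 ramp runs. That means 7 intermediate landings.
Horizontal run for 3081 mm of rise at 1:14 is 3081 × 14 = 43134 mm.
Intermediate landings: 7 × 2400 = 16800 mm.
Developed length = 43134 + 16800 = 59934 mm.

59934 mm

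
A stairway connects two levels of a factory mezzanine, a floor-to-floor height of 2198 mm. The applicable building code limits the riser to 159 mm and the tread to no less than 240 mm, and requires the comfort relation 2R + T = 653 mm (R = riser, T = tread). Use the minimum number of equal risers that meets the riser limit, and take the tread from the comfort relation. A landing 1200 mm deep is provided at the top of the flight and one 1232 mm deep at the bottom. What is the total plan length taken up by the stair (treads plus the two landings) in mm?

2198 / 159 = 13.82, so 14 risers are needed.
Each riser is 2198/14 = 157 mm (≤ 159 mm).
From 2R + T = 653: T = 653 − 314 = 339 mm.
14 risers give 13 treads; going = 13 × 339 = 4407 mm.
Enclosure = 4407 + 1200 + 1232 = 6839 mm.

6839 mm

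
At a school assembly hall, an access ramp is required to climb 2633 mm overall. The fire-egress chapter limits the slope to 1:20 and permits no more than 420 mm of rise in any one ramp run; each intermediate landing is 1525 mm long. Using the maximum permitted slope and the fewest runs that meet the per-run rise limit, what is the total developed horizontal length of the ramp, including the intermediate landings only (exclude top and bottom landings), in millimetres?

61810 mm

⌈2633/420⌉ = 7 ramp runs. That means 6 intermediate landings.
Horizontal run for 2633 mm of rise at 1:20 is 2633 × 20 = 52660 mm.
Intermediate landings: 6 × 1525 = 9150 mm.
Developed length = 52660 + 9150 = 61810 mm.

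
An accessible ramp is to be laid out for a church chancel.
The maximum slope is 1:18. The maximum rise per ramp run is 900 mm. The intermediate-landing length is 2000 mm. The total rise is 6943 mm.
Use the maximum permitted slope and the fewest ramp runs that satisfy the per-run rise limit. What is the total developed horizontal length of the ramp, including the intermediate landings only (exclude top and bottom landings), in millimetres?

At most 900 each: 6943/900 = 7.71, giving 8 ramp runs. That means 7 intermediate landings.
Ramp run (horizontal) at 1:18: 6943 × 18 = 124974 mm.
7 intermediate landings contribute 7 × 2000 = 14000 mm.
Total developed length = 124974 + 14000 = 138974 mm.

138974 mm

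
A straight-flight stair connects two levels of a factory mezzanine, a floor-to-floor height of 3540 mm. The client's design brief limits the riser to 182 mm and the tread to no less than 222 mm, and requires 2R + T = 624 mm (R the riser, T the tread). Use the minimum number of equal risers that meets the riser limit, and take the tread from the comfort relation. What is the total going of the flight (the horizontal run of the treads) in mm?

⌈3540/182⌉ = 20 risers.
R = 3540 ÷ 20 = 177 mm.
Tread T = 624 − 2 × 177 = 270 mm (≥ 222 mm).
Going = (20 − 1) × 270 = 5130 mm.

5130 mm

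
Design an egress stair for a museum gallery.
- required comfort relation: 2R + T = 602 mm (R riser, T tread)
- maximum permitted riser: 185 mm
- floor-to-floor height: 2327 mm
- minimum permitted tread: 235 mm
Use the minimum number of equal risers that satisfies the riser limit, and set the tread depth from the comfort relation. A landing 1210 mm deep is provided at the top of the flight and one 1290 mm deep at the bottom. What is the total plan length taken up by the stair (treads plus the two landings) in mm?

5428 mm

2327 / 185 = 12.58, so 13 risers are needed.
Riser R = 2327 / 13 = 179 mm, within the 185 mm limit.
T = 602 − 2·179 = 244 mm, which satisfies the 235 mm minimum.
Treads = 13 − 1 = 12; going = 12 × 244 = 2928 mm.
Enclosure = 2928 + 1210 + 1290 = 5428 mm.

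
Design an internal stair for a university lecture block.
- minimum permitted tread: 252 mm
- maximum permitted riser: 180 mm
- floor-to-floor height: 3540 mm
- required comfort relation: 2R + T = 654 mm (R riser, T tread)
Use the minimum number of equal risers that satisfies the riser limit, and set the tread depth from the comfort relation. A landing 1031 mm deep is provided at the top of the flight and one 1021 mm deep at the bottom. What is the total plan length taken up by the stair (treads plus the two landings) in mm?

7752 mm

3540 / 180 = 19.667 → round up to 20 risers.
Riser R = 3540 / 20 = 177 mm, within the 180 mm limit.
From 2R + T = 654: T = 654 − 354 = 300 mm.
Treads = 20 − 1 = 19; going = 19 × 300 = 5700 mm.
Add landings: 5700 + 1031 + 1021 = 7752 mm.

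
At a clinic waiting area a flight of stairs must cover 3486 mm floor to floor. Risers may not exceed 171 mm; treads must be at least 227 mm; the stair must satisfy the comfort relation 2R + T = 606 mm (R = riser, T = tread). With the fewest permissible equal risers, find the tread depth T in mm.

At most 171 each: 3486/171 = 20.39, giving 21 risers.
Riser R = 3486 / 21 = 166 mm, within the 171 mm limit.
From 2R + T = 606: T = 606 − 332 = 274 mm.

274 mm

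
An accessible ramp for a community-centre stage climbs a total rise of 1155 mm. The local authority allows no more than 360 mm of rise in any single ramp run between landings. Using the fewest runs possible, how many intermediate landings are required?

At most 360 each: 1155/360 = 3.21, giving 4 ramp runs.
4 runs are separated by 3 intermediate landings.

3 intermediate landings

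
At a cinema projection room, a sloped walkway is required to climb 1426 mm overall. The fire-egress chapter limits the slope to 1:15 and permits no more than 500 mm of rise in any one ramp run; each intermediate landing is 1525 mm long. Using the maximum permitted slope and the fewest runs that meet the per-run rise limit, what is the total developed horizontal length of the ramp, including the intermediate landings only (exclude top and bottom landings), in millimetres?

24440 mm

At most 500 each: 1426/500 = 2.85, giving 3 ramp runs. That means 2 intermediate landings.
Horizontal run for 1426 mm of rise at 1:15 is 1426 × 15 = 21390 mm.
2 intermediate landings contribute 2 × 1525 = 3050 mm.
Total developed length = 21390 + 3050 = 24440 mm.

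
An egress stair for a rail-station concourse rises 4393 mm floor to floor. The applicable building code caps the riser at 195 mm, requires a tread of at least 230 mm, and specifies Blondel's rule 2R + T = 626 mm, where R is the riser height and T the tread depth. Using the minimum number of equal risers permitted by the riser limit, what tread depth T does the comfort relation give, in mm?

244 mm

4393 / 195 = 22.528 → round up to 23 risers.
Each riser is 4393/23 = 191 mm (≤ 195 mm).
T = 626 − 2·191 = 244 mm, which satisfies the 230 mm minimum.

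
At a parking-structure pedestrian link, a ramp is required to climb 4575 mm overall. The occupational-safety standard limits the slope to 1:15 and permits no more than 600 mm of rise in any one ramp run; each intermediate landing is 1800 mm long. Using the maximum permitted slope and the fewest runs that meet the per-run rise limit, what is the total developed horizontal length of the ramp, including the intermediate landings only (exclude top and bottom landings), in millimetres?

4575 / 600 = 7.62, so 8 ramp runs are needed. That means 7 intermediate landings.
Horizontal run for 4575 mm of rise at 1:15 is 4575 × 15 = 68625 mm.
Intermediate landings: 7 × 1800 = 12600 mm.
Total developed length = 68625 + 12600 = 81225 mm.

81225 mm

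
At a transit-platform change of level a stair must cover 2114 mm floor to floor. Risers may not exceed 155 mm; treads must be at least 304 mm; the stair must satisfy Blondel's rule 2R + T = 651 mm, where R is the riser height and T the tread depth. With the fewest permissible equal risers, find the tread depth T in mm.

349 mm

At most 155 each: 2114/155 = 13.64, giving 14 risers.
Each riser is 2114/14 = 151 mm (≤ 155 mm).
Tread T = 651 − 2 × 151 = 349 mm (≥ 304 mm).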